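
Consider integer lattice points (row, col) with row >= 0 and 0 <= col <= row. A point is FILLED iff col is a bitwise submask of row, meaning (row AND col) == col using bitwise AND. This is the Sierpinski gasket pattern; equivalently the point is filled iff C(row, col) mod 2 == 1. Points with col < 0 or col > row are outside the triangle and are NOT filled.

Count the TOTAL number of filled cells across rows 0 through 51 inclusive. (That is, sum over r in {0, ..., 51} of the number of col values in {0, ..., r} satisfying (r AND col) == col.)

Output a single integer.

Answer: 441

Derivation:
r0=0 pc0: +1 =1
r1=1 pc1: +2 =3
r2=10 pc1: +2 =5
r3=11 pc2: +4 =9
r4=100 pc1: +2 =11
r5=101 pc2: +4 =15
r6=110 pc2: +4 =19
r7=111 pc3: +8 =27
r8=1000 pc1: +2 =29
r9=1001 pc2: +4 =33
r10=1010 pc2: +4 =37
r11=1011 pc3: +8 =45
r12=1100 pc2: +4 =49
r13=1101 pc3: +8 =57
r14=1110 pc3: +8 =65
r15=1111 pc4: +16 =81
r16=10000 pc1: +2 =83
r17=10001 pc2: +4 =87
r18=10010 pc2: +4 =91
r19=10011 pc3: +8 =99
r20=10100 pc2: +4 =103
r21=10101 pc3: +8 =111
r22=10110 pc3: +8 =119
r23=10111 pc4: +16 =135
r24=11000 pc2: +4 =139
r25=11001 pc3: +8 =147
r26=11010 pc3: +8 =155
r27=11011 pc4: +16 =171
r28=11100 pc3: +8 =179
r29=11101 pc4: +16 =195
r30=11110 pc4: +16 =211
r31=11111 pc5: +32 =243
r32=100000 pc1: +2 =245
r33=100001 pc2: +4 =249
r34=100010 pc2: +4 =253
r35=100011 pc3: +8 =261
r36=100100 pc2: +4 =265
r37=100101 pc3: +8 =273
r38=100110 pc3: +8 =281
r39=100111 pc4: +16 =297
r40=101000 pc2: +4 =301
r41=101001 pc3: +8 =309
r42=101010 pc3: +8 =317
r43=101011 pc4: +16 =333
r44=101100 pc3: +8 =341
r45=101101 pc4: +16 =357
r46=101110 pc4: +16 =373
r47=101111 pc5: +32 =405
r48=110000 pc2: +4 =409
r49=110001 pc3: +8 =417
r50=110010 pc3: +8 =425
r51=110011 pc4: +16 =441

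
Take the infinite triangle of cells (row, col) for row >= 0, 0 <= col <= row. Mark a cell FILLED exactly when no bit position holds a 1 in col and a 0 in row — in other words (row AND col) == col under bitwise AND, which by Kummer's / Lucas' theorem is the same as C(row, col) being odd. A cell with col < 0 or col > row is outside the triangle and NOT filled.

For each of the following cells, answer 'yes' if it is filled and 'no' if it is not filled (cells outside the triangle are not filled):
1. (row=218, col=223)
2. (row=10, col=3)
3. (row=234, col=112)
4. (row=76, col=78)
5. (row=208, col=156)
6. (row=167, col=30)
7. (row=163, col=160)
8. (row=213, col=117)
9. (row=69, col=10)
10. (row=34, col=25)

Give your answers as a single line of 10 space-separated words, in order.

(218,223): col outside [0, 218] -> not filled
(10,3): row=0b1010, col=0b11, row AND col = 0b10 = 2; 2 != 3 -> empty
(234,112): row=0b11101010, col=0b1110000, row AND col = 0b1100000 = 96; 96 != 112 -> empty
(76,78): col outside [0, 76] -> not filled
(208,156): row=0b11010000, col=0b10011100, row AND col = 0b10010000 = 144; 144 != 156 -> empty
(167,30): row=0b10100111, col=0b11110, row AND col = 0b110 = 6; 6 != 30 -> empty
(163,160): row=0b10100011, col=0b10100000, row AND col = 0b10100000 = 160; 160 == 160 -> filled
(213,117): row=0b11010101, col=0b1110101, row AND col = 0b1010101 = 85; 85 != 117 -> empty
(69,10): row=0b1000101, col=0b1010, row AND col = 0b0 = 0; 0 != 10 -> empty
(34,25): row=0b100010, col=0b11001, row AND col = 0b0 = 0; 0 != 25 -> empty

Answer: no no no no no no yes no no no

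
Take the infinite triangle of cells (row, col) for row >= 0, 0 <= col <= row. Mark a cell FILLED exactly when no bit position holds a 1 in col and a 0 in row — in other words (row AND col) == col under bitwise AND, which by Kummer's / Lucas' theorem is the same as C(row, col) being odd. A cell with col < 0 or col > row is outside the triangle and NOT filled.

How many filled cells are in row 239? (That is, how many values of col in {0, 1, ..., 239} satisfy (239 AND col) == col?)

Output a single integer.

239 in binary = 11101111
popcount(239) = number of 1-bits in 11101111 = 7
A col c satisfies (239 AND c) == c iff every set bit of c is also set in 239; each of the 7 set bits of 239 can independently be on or off in c.
count = 2^7 = 128

Answer: 128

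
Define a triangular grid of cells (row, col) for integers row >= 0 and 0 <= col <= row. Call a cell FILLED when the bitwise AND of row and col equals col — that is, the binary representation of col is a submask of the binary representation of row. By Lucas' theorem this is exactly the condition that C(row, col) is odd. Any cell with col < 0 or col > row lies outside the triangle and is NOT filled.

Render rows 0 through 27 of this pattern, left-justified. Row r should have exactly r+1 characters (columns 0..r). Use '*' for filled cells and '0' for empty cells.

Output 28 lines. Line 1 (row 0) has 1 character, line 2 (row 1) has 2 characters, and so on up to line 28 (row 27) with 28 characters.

Answer: *
**
*0*
****
*000*
**00**
*0*0*0*
********
*0000000*
**000000**
*0*00000*0*
****0000****
*000*000*000*
**00**00**00**
*0*0*0*0*0*0*0*
****************
*000000000000000*
**00000000000000**
*0*0000000000000*0*
****000000000000****
*000*00000000000*000*
**00**0000000000**00**
*0*0*0*000000000*0*0*0*
********00000000********
*0000000*0000000*0000000*
**000000**000000**000000**
*0*00000*0*00000*0*00000*0*
****0000****0000****0000****

Derivation:
r0=0: *
r1=1: **
r2=10: *0*
r3=11: ****
r4=100: *000*
r5=101: **00**
r6=110: *0*0*0*
r7=111: ********
r8=1000: *0000000*
r9=1001: **000000**
r10=1010: *0*00000*0*
r11=1011: ****0000****
r12=1100: *000*000*000*
r13=1101: **00**00**00**
r14=1110: *0*0*0*0*0*0*0*
r15=1111: ****************
r16=10000: *000000000000000*
r17=10001: **00000000000000**
r18=10010: *0*0000000000000*0*
r19=10011: ****000000000000****
r20=10100: *000*00000000000*000*
r21=10101: **00**0000000000**00**
r22=10110: *0*0*0*000000000*0*0*0*
r23=10111: ********00000000********
r24=11000: *0000000*0000000*0000000*
r25=11001: **000000**000000**000000**
r26=11010: *0*00000*0*00000*0*00000*0*
r27=11011: ****0000****0000****0000****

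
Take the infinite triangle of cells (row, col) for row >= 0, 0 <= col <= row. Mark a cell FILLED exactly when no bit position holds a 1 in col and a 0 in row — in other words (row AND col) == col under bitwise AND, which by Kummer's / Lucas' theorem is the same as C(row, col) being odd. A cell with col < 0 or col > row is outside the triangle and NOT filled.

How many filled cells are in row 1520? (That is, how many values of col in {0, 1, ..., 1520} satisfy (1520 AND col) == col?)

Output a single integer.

Answer: 64

Derivation:
1520 in binary = 10111110000
popcount(1520) = number of 1-bits in 10111110000 = 6
A col c satisfies (1520 AND c) == c iff every set bit of c is also set in 1520; each of the 6 set bits of 1520 can independently be on or off in c.
count = 2^6 = 64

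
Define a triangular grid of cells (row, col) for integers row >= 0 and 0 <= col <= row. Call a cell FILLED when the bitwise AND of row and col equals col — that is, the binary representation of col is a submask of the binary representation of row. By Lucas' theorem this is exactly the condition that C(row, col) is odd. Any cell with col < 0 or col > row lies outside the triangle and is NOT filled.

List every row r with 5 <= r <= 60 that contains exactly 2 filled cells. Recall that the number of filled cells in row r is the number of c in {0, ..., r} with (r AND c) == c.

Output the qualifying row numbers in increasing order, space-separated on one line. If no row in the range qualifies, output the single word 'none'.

Answer: 8 16 32

Derivation:
Row r has 2^popcount(r) filled cells, so we need popcount(r) = log2(2) = 1.
Scan r = 5..60 and keep those with exactly 1 one-bits:
r=5=101 popcount=2 -> skip
r=6=110 popcount=2 -> skip
r=7=111 popcount=3 -> skip
r=8=1000 popcount=1 -> KEEP
r=9=1001 popcount=2 -> skip
r=10=1010 popcount=2 -> skip
r=11=1011 popcount=3 -> skip
r=12=1100 popcount=2 -> skip
r=13=1101 popcount=3 -> skip
r=14=1110 popcount=3 -> skip
r=15=1111 popcount=4 -> skip
r=16=10000 popcount=1 -> KEEP
r=17=10001 popcount=2 -> skip
r=18=10010 popcount=2 -> skip
r=19=10011 popcount=3 -> skip
r=20=10100 popcount=2 -> skip
r=21=10101 popcount=3 -> skip
r=22=10110 popcount=3 -> skip
r=23=10111 popcount=4 -> skip
r=24=11000 popcount=2 -> skip
r=25=11001 popcount=3 -> skip
r=26=11010 popcount=3 -> skip
r=27=11011 popcount=4 -> skip
r=28=11100 popcount=3 -> skip
r=29=11101 popcount=4 -> skip
r=30=11110 popcount=4 -> skip
r=31=11111 popcount=5 -> skip
r=32=100000 popcount=1 -> KEEP
r=33=100001 popcount=2 -> skip
r=34=100010 popcount=2 -> skip
r=35=100011 popcount=3 -> skip
r=36=100100 popcount=2 -> skip
r=37=100101 popcount=3 -> skip
r=38=100110 popcount=3 -> skip
r=39=100111 popcount=4 -> skip
r=40=101000 popcount=2 -> skip
r=41=101001 popcount=3 -> skip
r=42=101010 popcount=3 -> skip
r=43=101011 popcount=4 -> skip
r=44=101100 popcount=3 -> skip
r=45=101101 popcount=4 -> skip
r=46=101110 popcount=4 -> skip
r=47=101111 popcount=5 -> skip
r=48=110000 popcount=2 -> skip
r=49=110001 popcount=3 -> skip
r=50=110010 popcount=3 -> skip
r=51=110011 popcount=4 -> skip
r=52=110100 popcount=3 -> skip
r=53=110101 popcount=4 -> skip
r=54=110110 popcount=4 -> skip
r=55=110111 popcount=5 -> skip
r=56=111000 popcount=3 -> skip
r=57=111001 popcount=4 -> skip
r=58=111010 popcount=4 -> skip
r=59=111011 popcount=5 -> skip
r=60=111100 popcount=4 -> skip
Kept rows: 8 16 32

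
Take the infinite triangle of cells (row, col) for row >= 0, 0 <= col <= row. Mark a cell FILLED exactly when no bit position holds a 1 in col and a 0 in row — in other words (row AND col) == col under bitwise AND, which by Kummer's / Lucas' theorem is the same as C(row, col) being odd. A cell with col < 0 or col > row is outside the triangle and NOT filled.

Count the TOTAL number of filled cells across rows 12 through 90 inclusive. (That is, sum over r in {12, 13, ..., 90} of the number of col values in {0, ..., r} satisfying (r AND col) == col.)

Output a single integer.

Answer: 994

Derivation:
r12=1100 pc2: +4 =4
r13=1101 pc3: +8 =12
r14=1110 pc3: +8 =20
r15=1111 pc4: +16 =36
r16=10000 pc1: +2 =38
r17=10001 pc2: +4 =42
r18=10010 pc2: +4 =46
r19=10011 pc3: +8 =54
r20=10100 pc2: +4 =58
r21=10101 pc3: +8 =66
r22=10110 pc3: +8 =74
r23=10111 pc4: +16 =90
r24=11000 pc2: +4 =94
r25=11001 pc3: +8 =102
r26=11010 pc3: +8 =110
r27=11011 pc4: +16 =126
r28=11100 pc3: +8 =134
r29=11101 pc4: +16 =150
r30=11110 pc4: +16 =166
r31=11111 pc5: +32 =198
r32=100000 pc1: +2 =200
r33=100001 pc2: +4 =204
r34=100010 pc2: +4 =208
r35=100011 pc3: +8 =216
r36=100100 pc2: +4 =220
r37=100101 pc3: +8 =228
r38=100110 pc3: +8 =236
r39=100111 pc4: +16 =252
r40=101000 pc2: +4 =256
r41=101001 pc3: +8 =264
r42=101010 pc3: +8 =272
r43=101011 pc4: +16 =288
r44=101100 pc3: +8 =296
r45=101101 pc4: +16 =312
r46=101110 pc4: +16 =328
r47=101111 pc5: +32 =360
r48=110000 pc2: +4 =364
r49=110001 pc3: +8 =372
r50=110010 pc3: +8 =380
r51=110011 pc4: +16 =396
r52=110100 pc3: +8 =404
r53=110101 pc4: +16 =420
r54=110110 pc4: +16 =436
r55=110111 pc5: +32 =468
r56=111000 pc3: +8 =476
r57=111001 pc4: +16 =492
r58=111010 pc4: +16 =508
r59=111011 pc5: +32 =540
r60=111100 pc4: +16 =556
r61=111101 pc5: +32 =588
r62=111110 pc5: +32 =620
r63=111111 pc6: +64 =684
r64=1000000 pc1: +2 =686
r65=1000001 pc2: +4 =690
r66=1000010 pc2: +4 =694
r67=1000011 pc3: +8 =702
r68=1000100 pc2: +4 =706
r69=1000101 pc3: +8 =714
r70=1000110 pc3: +8 =722
r71=1000111 pc4: +16 =738
r72=1001000 pc2: +4 =742
r73=1001001 pc3: +8 =750
r74=1001010 pc3: +8 =758
r75=1001011 pc4: +16 =774
r76=1001100 pc3: +8 =782
r77=1001101 pc4: +16 =798
r78=1001110 pc4: +16 =814
r79=1001111 pc5: +32 =846
r80=1010000 pc2: +4 =850
r81=1010001 pc3: +8 =858
r82=1010010 pc3: +8 =866
r83=1010011 pc4: +16 =882
r84=1010100 pc3: +8 =890
r85=1010101 pc4: +16 =906
r86=1010110 pc4: +16 =922
r87=1010111 pc5: +32 =954
r88=1011000 pc3: +8 =962
r89=1011001 pc4: +16 =978
r90=1011010 pc4: +16 =994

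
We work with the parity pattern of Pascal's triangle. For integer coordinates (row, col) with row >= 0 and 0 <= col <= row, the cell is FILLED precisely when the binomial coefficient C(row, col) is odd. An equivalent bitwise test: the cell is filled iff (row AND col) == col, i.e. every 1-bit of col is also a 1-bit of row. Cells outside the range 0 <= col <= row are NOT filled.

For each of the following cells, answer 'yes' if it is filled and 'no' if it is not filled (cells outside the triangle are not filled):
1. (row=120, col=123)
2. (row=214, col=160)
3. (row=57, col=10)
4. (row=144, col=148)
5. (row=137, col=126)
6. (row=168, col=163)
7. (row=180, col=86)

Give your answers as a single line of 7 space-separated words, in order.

(120,123): col outside [0, 120] -> not filled
(214,160): row=0b11010110, col=0b10100000, row AND col = 0b10000000 = 128; 128 != 160 -> empty
(57,10): row=0b111001, col=0b1010, row AND col = 0b1000 = 8; 8 != 10 -> empty
(144,148): col outside [0, 144] -> not filled
(137,126): row=0b10001001, col=0b1111110, row AND col = 0b1000 = 8; 8 != 126 -> empty
(168,163): row=0b10101000, col=0b10100011, row AND col = 0b10100000 = 160; 160 != 163 -> empty
(180,86): row=0b10110100, col=0b1010110, row AND col = 0b10100 = 20; 20 != 86 -> empty

Answer: no no no no no no no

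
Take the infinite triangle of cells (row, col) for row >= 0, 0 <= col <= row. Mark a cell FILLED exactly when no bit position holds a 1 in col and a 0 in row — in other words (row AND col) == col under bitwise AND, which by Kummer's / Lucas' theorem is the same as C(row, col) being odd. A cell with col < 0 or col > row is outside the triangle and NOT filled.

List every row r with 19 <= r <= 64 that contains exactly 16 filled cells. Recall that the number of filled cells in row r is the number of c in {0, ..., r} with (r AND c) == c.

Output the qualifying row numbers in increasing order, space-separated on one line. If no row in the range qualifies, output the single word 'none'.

Answer: 23 27 29 30 39 43 45 46 51 53 54 57 58 60

Derivation:
Row r has 2^popcount(r) filled cells, so we need popcount(r) = log2(16) = 4.
Scan r = 19..64 and keep those with exactly 4 one-bits:
r=19=10011 popcount=3 -> skip
r=20=10100 popcount=2 -> skip
r=21=10101 popcount=3 -> skip
r=22=10110 popcount=3 -> skip
r=23=10111 popcount=4 -> KEEP
r=24=11000 popcount=2 -> skip
r=25=11001 popcount=3 -> skip
r=26=11010 popcount=3 -> skip
r=27=11011 popcount=4 -> KEEP
r=28=11100 popcount=3 -> skip
r=29=11101 popcount=4 -> KEEP
r=30=11110 popcount=4 -> KEEP
r=31=11111 popcount=5 -> skip
r=32=100000 popcount=1 -> skip
r=33=100001 popcount=2 -> skip
r=34=100010 popcount=2 -> skip
r=35=100011 popcount=3 -> skip
r=36=100100 popcount=2 -> skip
r=37=100101 popcount=3 -> skip
r=38=100110 popcount=3 -> skip
r=39=100111 popcount=4 -> KEEP
r=40=101000 popcount=2 -> skip
r=41=101001 popcount=3 -> skip
r=42=101010 popcount=3 -> skip
r=43=101011 popcount=4 -> KEEP
r=44=101100 popcount=3 -> skip
r=45=101101 popcount=4 -> KEEP
r=46=101110 popcount=4 -> KEEP
r=47=101111 popcount=5 -> skip
r=48=110000 popcount=2 -> skip
r=49=110001 popcount=3 -> skip
r=50=110010 popcount=3 -> skip
r=51=110011 popcount=4 -> KEEP
r=52=110100 popcount=3 -> skip
r=53=110101 popcount=4 -> KEEP
r=54=110110 popcount=4 -> KEEP
r=55=110111 popcount=5 -> skip
r=56=111000 popcount=3 -> skip
r=57=111001 popcount=4 -> KEEP
r=58=111010 popcount=4 -> KEEP
r=59=111011 popcount=5 -> skip
r=60=111100 popcount=4 -> KEEP
r=61=111101 popcount=5 -> skip
r=62=111110 popcount=5 -> skip
r=63=111111 popcount=6 -> skip
r=64=1000000 popcount=1 -> skip
Kept rows: 23 27 29 30 39 43 45 46 51 53 54 57 58 60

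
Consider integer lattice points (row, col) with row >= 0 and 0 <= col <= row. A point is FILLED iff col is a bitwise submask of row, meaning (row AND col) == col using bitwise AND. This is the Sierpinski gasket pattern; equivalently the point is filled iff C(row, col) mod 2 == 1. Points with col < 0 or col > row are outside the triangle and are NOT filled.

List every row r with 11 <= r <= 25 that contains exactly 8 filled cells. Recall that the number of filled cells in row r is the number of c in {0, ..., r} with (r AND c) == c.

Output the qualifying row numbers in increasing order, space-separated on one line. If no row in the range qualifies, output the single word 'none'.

Answer: 11 13 14 19 21 22 25

Derivation:
Row r has 2^popcount(r) filled cells, so we need popcount(r) = log2(8) = 3.
Scan r = 11..25 and keep those with exactly 3 one-bits:
r=11=1011 popcount=3 -> KEEP
r=12=1100 popcount=2 -> skip
r=13=1101 popcount=3 -> KEEP
r=14=1110 popcount=3 -> KEEP
r=15=1111 popcount=4 -> skip
r=16=10000 popcount=1 -> skip
r=17=10001 popcount=2 -> skip
r=18=10010 popcount=2 -> skip
r=19=10011 popcount=3 -> KEEP
r=20=10100 popcount=2 -> skip
r=21=10101 popcount=3 -> KEEP
r=22=10110 popcount=3 -> KEEP
r=23=10111 popcount=4 -> skip
r=24=11000 popcount=2 -> skip
r=25=11001 popcount=3 -> KEEP
Kept rows: 11 13 14 19 21 22 25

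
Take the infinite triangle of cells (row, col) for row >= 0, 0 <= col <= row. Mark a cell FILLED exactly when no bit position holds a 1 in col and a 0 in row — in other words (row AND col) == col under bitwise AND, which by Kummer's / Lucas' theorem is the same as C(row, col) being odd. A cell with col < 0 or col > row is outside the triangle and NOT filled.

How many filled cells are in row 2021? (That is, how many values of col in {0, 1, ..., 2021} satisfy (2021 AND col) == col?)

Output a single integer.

Answer: 256

Derivation:
2021 in binary = 11111100101
popcount(2021) = number of 1-bits in 11111100101 = 8
A col c satisfies (2021 AND c) == c iff every set bit of c is also set in 2021; each of the 8 set bits of 2021 can independently be on or off in c.
count = 2^8 = 256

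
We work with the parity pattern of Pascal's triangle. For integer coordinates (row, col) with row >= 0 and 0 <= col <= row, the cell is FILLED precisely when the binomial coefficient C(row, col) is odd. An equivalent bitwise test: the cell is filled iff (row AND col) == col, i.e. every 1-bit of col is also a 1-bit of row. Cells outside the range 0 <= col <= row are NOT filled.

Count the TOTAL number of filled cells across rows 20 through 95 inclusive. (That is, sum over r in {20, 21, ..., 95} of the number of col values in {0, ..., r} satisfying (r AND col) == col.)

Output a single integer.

Answer: 1116

Derivation:
r20=10100 pc2: +4 =4
r21=10101 pc3: +8 =12
r22=10110 pc3: +8 =20
r23=10111 pc4: +16 =36
r24=11000 pc2: +4 =40
r25=11001 pc3: +8 =48
r26=11010 pc3: +8 =56
r27=11011 pc4: +16 =72
r28=11100 pc3: +8 =80
r29=11101 pc4: +16 =96
r30=11110 pc4: +16 =112
r31=11111 pc5: +32 =144
r32=100000 pc1: +2 =146
r33=100001 pc2: +4 =150
r34=100010 pc2: +4 =154
r35=100011 pc3: +8 =162
r36=100100 pc2: +4 =166
r37=100101 pc3: +8 =174
r38=100110 pc3: +8 =182
r39=100111 pc4: +16 =198
r40=101000 pc2: +4 =202
r41=101001 pc3: +8 =210
r42=101010 pc3: +8 =218
r43=101011 pc4: +16 =234
r44=101100 pc3: +8 =242
r45=101101 pc4: +16 =258
r46=101110 pc4: +16 =274
r47=101111 pc5: +32 =306
r48=110000 pc2: +4 =310
r49=110001 pc3: +8 =318
r50=110010 pc3: +8 =326
r51=110011 pc4: +16 =342
r52=110100 pc3: +8 =350
r53=110101 pc4: +16 =366
r54=110110 pc4: +16 =382
r55=110111 pc5: +32 =414
r56=111000 pc3: +8 =422
r57=111001 pc4: +16 =438
r58=111010 pc4: +16 =454
r59=111011 pc5: +32 =486
r60=111100 pc4: +16 =502
r61=111101 pc5: +32 =534
r62=111110 pc5: +32 =566
r63=111111 pc6: +64 =630
r64=1000000 pc1: +2 =632
r65=1000001 pc2: +4 =636
r66=1000010 pc2: +4 =640
r67=1000011 pc3: +8 =648
r68=1000100 pc2: +4 =652
r69=1000101 pc3: +8 =660
r70=1000110 pc3: +8 =668
r71=1000111 pc4: +16 =684
r72=1001000 pc2: +4 =688
r73=1001001 pc3: +8 =696
r74=1001010 pc3: +8 =704
r75=1001011 pc4: +16 =720
r76=1001100 pc3: +8 =728
r77=1001101 pc4: +16 =744
r78=1001110 pc4: +16 =760
r79=1001111 pc5: +32 =792
r80=1010000 pc2: +4 =796
r81=1010001 pc3: +8 =804
r82=1010010 pc3: +8 =812
r83=1010011 pc4: +16 =828
r84=1010100 pc3: +8 =836
r85=1010101 pc4: +16 =852
r86=1010110 pc4: +16 =868
r87=1010111 pc5: +32 =900
r88=1011000 pc3: +8 =908
r89=1011001 pc4: +16 =924
r90=1011010 pc4: +16 =940
r91=1011011 pc5: +32 =972
r92=1011100 pc4: +16 =988
r93=1011101 pc5: +32 =1020
r94=1011110 pc5: +32 =1052
r95=1011111 pc6: +64 =1116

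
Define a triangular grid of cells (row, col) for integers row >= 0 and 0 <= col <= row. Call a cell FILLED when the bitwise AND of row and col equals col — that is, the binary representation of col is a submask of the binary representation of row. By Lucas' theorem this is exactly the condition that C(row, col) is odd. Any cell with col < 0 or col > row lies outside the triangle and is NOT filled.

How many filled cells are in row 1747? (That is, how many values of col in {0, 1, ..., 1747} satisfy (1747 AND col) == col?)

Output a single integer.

Answer: 128

Derivation:
1747 in binary = 11011010011
popcount(1747) = number of 1-bits in 11011010011 = 7
A col c satisfies (1747 AND c) == c iff every set bit of c is also set in 1747; each of the 7 set bits of 1747 can independently be on or off in c.
count = 2^7 = 128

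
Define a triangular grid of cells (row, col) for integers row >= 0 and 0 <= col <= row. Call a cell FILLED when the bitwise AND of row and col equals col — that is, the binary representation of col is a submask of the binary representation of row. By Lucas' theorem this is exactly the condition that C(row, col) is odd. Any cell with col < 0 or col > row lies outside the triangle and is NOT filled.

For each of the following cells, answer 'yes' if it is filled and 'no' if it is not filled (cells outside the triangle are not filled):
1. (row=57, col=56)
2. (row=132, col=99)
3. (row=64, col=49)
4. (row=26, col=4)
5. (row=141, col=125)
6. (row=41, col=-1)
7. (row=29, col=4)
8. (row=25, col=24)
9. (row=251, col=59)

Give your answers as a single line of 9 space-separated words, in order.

Answer: yes no no no no no yes yes yes

Derivation:
(57,56): row=0b111001, col=0b111000, row AND col = 0b111000 = 56; 56 == 56 -> filled
(132,99): row=0b10000100, col=0b1100011, row AND col = 0b0 = 0; 0 != 99 -> empty
(64,49): row=0b1000000, col=0b110001, row AND col = 0b0 = 0; 0 != 49 -> empty
(26,4): row=0b11010, col=0b100, row AND col = 0b0 = 0; 0 != 4 -> empty
(141,125): row=0b10001101, col=0b1111101, row AND col = 0b1101 = 13; 13 != 125 -> empty
(41,-1): col outside [0, 41] -> not filled
(29,4): row=0b11101, col=0b100, row AND col = 0b100 = 4; 4 == 4 -> filled
(25,24): row=0b11001, col=0b11000, row AND col = 0b11000 = 24; 24 == 24 -> filled
(251,59): row=0b11111011, col=0b111011, row AND col = 0b111011 = 59; 59 == 59 -> filled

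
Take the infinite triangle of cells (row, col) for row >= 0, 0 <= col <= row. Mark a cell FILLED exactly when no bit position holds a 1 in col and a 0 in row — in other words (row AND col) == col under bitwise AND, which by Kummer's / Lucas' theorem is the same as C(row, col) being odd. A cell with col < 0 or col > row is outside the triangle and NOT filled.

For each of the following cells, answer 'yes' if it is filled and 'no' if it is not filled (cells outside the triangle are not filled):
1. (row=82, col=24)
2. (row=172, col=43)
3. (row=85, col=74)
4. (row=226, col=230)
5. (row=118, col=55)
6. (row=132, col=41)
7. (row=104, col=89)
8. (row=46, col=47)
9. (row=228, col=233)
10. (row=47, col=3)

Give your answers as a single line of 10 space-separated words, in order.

(82,24): row=0b1010010, col=0b11000, row AND col = 0b10000 = 16; 16 != 24 -> empty
(172,43): row=0b10101100, col=0b101011, row AND col = 0b101000 = 40; 40 != 43 -> empty
(85,74): row=0b1010101, col=0b1001010, row AND col = 0b1000000 = 64; 64 != 74 -> empty
(226,230): col outside [0, 226] -> not filled
(118,55): row=0b1110110, col=0b110111, row AND col = 0b110110 = 54; 54 != 55 -> empty
(132,41): row=0b10000100, col=0b101001, row AND col = 0b0 = 0; 0 != 41 -> empty
(104,89): row=0b1101000, col=0b1011001, row AND col = 0b1001000 = 72; 72 != 89 -> empty
(46,47): col outside [0, 46] -> not filled
(228,233): col outside [0, 228] -> not filled
(47,3): row=0b101111, col=0b11, row AND col = 0b11 = 3; 3 == 3 -> filled

Answer: no no no no no no no no no yes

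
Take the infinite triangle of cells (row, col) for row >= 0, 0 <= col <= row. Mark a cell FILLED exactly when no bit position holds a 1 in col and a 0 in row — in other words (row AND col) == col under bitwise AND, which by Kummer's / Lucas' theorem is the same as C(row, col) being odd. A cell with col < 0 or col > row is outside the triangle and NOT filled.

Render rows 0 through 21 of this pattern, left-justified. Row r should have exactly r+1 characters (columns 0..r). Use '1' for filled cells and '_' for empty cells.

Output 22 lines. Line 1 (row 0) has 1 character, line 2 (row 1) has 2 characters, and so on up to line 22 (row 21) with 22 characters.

Answer: 1
11
1_1
1111
1___1
11__11
1_1_1_1
11111111
1_______1
11______11
1_1_____1_1
1111____1111
1___1___1___1
11__11__11__11
1_1_1_1_1_1_1_1
1111111111111111
1_______________1
11______________11
1_1_____________1_1
1111____________1111
1___1___________1___1
11__11__________11__11

Derivation:
r0=0: 1
r1=1: 11
r2=10: 1_1
r3=11: 1111
r4=100: 1___1
r5=101: 11__11
r6=110: 1_1_1_1
r7=111: 11111111
r8=1000: 1_______1
r9=1001: 11______11
r10=1010: 1_1_____1_1
r11=1011: 1111____1111
r12=1100: 1___1___1___1
r13=1101: 11__11__11__11
r14=1110: 1_1_1_1_1_1_1_1
r15=1111: 1111111111111111
r16=10000: 1_______________1
r17=10001: 11______________11
r18=10010: 1_1_____________1_1
r19=10011: 1111____________1111
r20=10100: 1___1___________1___1
r21=10101: 11__11__________11__11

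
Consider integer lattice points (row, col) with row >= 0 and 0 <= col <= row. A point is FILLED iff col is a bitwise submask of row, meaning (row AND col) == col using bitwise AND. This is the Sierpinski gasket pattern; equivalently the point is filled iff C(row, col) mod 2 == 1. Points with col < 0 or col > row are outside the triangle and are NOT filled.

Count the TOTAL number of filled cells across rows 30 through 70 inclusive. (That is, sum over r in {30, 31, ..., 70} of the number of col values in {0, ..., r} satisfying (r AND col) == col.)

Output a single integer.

Answer: 572

Derivation:
r30=11110 pc4: +16 =16
r31=11111 pc5: +32 =48
r32=100000 pc1: +2 =50
r33=100001 pc2: +4 =54
r34=100010 pc2: +4 =58
r35=100011 pc3: +8 =66
r36=100100 pc2: +4 =70
r37=100101 pc3: +8 =78
r38=100110 pc3: +8 =86
r39=100111 pc4: +16 =102
r40=101000 pc2: +4 =106
r41=101001 pc3: +8 =114
r42=101010 pc3: +8 =122
r43=101011 pc4: +16 =138
r44=101100 pc3: +8 =146
r45=101101 pc4: +16 =162
r46=101110 pc4: +16 =178
r47=101111 pc5: +32 =210
r48=110000 pc2: +4 =214
r49=110001 pc3: +8 =222
r50=110010 pc3: +8 =230
r51=110011 pc4: +16 =246
r52=110100 pc3: +8 =254
r53=110101 pc4: +16 =270
r54=110110 pc4: +16 =286
r55=110111 pc5: +32 =318
r56=111000 pc3: +8 =326
r57=111001 pc4: +16 =342
r58=111010 pc4: +16 =358
r59=111011 pc5: +32 =390
r60=111100 pc4: +16 =406
r61=111101 pc5: +32 =438
r62=111110 pc5: +32 =470
r63=111111 pc6: +64 =534
r64=1000000 pc1: +2 =536
r65=1000001 pc2: +4 =540
r66=1000010 pc2: +4 =544
r67=1000011 pc3: +8 =552
r68=1000100 pc2: +4 =556
r69=1000101 pc3: +8 =564
r70=1000110 pc3: +8 =572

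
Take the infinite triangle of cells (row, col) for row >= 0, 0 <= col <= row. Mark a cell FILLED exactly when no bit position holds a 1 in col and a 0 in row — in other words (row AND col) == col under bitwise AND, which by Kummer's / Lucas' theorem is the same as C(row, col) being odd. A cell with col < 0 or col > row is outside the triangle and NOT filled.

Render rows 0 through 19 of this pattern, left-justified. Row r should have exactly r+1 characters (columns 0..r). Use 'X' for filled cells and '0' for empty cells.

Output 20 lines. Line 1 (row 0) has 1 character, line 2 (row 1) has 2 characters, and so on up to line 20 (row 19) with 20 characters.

r0=0: X
r1=1: XX
r2=10: X0X
r3=11: XXXX
r4=100: X000X
r5=101: XX00XX
r6=110: X0X0X0X
r7=111: XXXXXXXX
r8=1000: X0000000X
r9=1001: XX000000XX
r10=1010: X0X00000X0X
r11=1011: XXXX0000XXXX
r12=1100: X000X000X000X
r13=1101: XX00XX00XX00XX
r14=1110: X0X0X0X0X0X0X0X
r15=1111: XXXXXXXXXXXXXXXX
r16=10000: X000000000000000X
r17=10001: XX00000000000000XX
r18=10010: X0X0000000000000X0X
r19=10011: XXXX000000000000XXXX

Answer: X
XX
X0X
XXXX
X000X
XX00XX
X0X0X0X
XXXXXXXX
X0000000X
XX000000XX
X0X00000X0X
XXXX0000XXXX
X000X000X000X
XX00XX00XX00XX
X0X0X0X0X0X0X0X
XXXXXXXXXXXXXXXX
X000000000000000X
XX00000000000000XX
X0X0000000000000X0X
XXXX000000000000XXXX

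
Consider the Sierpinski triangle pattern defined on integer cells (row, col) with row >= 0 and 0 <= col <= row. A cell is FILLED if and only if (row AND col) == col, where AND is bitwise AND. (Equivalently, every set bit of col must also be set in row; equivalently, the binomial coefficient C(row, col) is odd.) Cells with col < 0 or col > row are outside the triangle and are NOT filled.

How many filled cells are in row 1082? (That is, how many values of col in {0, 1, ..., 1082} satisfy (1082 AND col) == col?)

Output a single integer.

1082 in binary = 10000111010
popcount(1082) = number of 1-bits in 10000111010 = 5
A col c satisfies (1082 AND c) == c iff every set bit of c is also set in 1082; each of the 5 set bits of 1082 can independently be on or off in c.
count = 2^5 = 32

Answer: 32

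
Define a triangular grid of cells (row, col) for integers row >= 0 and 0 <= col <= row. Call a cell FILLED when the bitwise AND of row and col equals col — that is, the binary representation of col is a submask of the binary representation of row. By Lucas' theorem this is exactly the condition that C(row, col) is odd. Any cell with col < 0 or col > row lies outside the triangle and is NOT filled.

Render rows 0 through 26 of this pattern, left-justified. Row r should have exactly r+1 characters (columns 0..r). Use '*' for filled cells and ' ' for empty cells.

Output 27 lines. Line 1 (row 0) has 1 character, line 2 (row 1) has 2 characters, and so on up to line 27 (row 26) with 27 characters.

Answer: *
**
* *
****
*   *
**  **
* * * *
********
*       *
**      **
* *     * *
****    ****
*   *   *   *
**  **  **  **
* * * * * * * *
****************
*               *
**              **
* *             * *
****            ****
*   *           *   *
**  **          **  **
* * * *         * * * *
********        ********
*       *       *       *
**      **      **      **
* *     * *     * *     * *

Derivation:
r0=0: *
r1=1: **
r2=10: * *
r3=11: ****
r4=100: *   *
r5=101: **  **
r6=110: * * * *
r7=111: ********
r8=1000: *       *
r9=1001: **      **
r10=1010: * *     * *
r11=1011: ****    ****
r12=1100: *   *   *   *
r13=1101: **  **  **  **
r14=1110: * * * * * * * *
r15=1111: ****************
r16=10000: *               *
r17=10001: **              **
r18=10010: * *             * *
r19=10011: ****            ****
r20=10100: *   *           *   *
r21=10101: **  **          **  **
r22=10110: * * * *         * * * *
r23=10111: ********        ********
r24=11000: *       *       *       *
r25=11001: **      **      **      **
r26=11010: * *     * *     * *     * *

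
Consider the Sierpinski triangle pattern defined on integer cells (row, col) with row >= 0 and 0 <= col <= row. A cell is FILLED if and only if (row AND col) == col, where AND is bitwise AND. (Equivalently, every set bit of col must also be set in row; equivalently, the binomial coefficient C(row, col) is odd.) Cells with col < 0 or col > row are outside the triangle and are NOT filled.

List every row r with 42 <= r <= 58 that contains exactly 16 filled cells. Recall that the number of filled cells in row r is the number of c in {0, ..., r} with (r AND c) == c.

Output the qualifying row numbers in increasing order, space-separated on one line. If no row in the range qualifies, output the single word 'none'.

Row r has 2^popcount(r) filled cells, so we need popcount(r) = log2(16) = 4.
Scan r = 42..58 and keep those with exactly 4 one-bits:
r=42=101010 popcount=3 -> skip
r=43=101011 popcount=4 -> KEEP
r=44=101100 popcount=3 -> skip
r=45=101101 popcount=4 -> KEEP
r=46=101110 popcount=4 -> KEEP
r=47=101111 popcount=5 -> skip
r=48=110000 popcount=2 -> skip
r=49=110001 popcount=3 -> skip
r=50=110010 popcount=3 -> skip
r=51=110011 popcount=4 -> KEEP
r=52=110100 popcount=3 -> skip
r=53=110101 popcount=4 -> KEEP
r=54=110110 popcount=4 -> KEEP
r=55=110111 popcount=5 -> skip
r=56=111000 popcount=3 -> skip
r=57=111001 popcount=4 -> KEEP
r=58=111010 popcount=4 -> KEEP
Kept rows: 43 45 46 51 53 54 57 58

Answer: 43 45 46 51 53 54 57 58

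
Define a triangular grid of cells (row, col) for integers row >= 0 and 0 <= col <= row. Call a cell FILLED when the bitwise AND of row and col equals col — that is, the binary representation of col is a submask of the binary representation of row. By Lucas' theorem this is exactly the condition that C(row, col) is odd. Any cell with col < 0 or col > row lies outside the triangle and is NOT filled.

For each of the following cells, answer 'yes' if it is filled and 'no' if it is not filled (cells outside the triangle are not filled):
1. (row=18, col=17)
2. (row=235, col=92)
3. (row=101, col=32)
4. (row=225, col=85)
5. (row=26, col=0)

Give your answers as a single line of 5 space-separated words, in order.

(18,17): row=0b10010, col=0b10001, row AND col = 0b10000 = 16; 16 != 17 -> empty
(235,92): row=0b11101011, col=0b1011100, row AND col = 0b1001000 = 72; 72 != 92 -> empty
(101,32): row=0b1100101, col=0b100000, row AND col = 0b100000 = 32; 32 == 32 -> filled
(225,85): row=0b11100001, col=0b1010101, row AND col = 0b1000001 = 65; 65 != 85 -> empty
(26,0): row=0b11010, col=0b0, row AND col = 0b0 = 0; 0 == 0 -> filled

Answer: no no yes no yes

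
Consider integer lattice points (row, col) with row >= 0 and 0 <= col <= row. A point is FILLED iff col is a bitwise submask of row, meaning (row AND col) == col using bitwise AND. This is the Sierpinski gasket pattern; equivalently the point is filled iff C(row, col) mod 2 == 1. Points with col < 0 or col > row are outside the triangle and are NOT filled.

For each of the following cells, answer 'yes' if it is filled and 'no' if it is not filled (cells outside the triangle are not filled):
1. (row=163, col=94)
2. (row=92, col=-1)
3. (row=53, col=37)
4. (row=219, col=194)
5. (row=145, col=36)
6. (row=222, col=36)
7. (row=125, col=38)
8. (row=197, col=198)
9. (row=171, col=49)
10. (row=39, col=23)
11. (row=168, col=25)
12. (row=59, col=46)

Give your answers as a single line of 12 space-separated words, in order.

Answer: no no yes yes no no no no no no no no

Derivation:
(163,94): row=0b10100011, col=0b1011110, row AND col = 0b10 = 2; 2 != 94 -> empty
(92,-1): col outside [0, 92] -> not filled
(53,37): row=0b110101, col=0b100101, row AND col = 0b100101 = 37; 37 == 37 -> filled
(219,194): row=0b11011011, col=0b11000010, row AND col = 0b11000010 = 194; 194 == 194 -> filled
(145,36): row=0b10010001, col=0b100100, row AND col = 0b0 = 0; 0 != 36 -> empty
(222,36): row=0b11011110, col=0b100100, row AND col = 0b100 = 4; 4 != 36 -> empty
(125,38): row=0b1111101, col=0b100110, row AND col = 0b100100 = 36; 36 != 38 -> empty
(197,198): col outside [0, 197] -> not filled
(171,49): row=0b10101011, col=0b110001, row AND col = 0b100001 = 33; 33 != 49 -> empty
(39,23): row=0b100111, col=0b10111, row AND col = 0b111 = 7; 7 != 23 -> empty
(168,25): row=0b10101000, col=0b11001, row AND col = 0b1000 = 8; 8 != 25 -> empty
(59,46): row=0b111011, col=0b101110, row AND col = 0b101010 = 42; 42 != 46 -> empty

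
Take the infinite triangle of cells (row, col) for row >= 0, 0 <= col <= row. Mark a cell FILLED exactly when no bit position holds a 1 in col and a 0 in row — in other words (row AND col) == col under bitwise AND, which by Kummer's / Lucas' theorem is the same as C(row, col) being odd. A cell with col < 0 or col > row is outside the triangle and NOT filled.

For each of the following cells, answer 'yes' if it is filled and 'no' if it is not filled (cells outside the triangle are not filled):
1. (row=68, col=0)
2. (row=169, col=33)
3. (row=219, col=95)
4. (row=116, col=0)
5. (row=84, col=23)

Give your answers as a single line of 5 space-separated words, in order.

Answer: yes yes no yes no

Derivation:
(68,0): row=0b1000100, col=0b0, row AND col = 0b0 = 0; 0 == 0 -> filled
(169,33): row=0b10101001, col=0b100001, row AND col = 0b100001 = 33; 33 == 33 -> filled
(219,95): row=0b11011011, col=0b1011111, row AND col = 0b1011011 = 91; 91 != 95 -> empty
(116,0): row=0b1110100, col=0b0, row AND col = 0b0 = 0; 0 == 0 -> filled
(84,23): row=0b1010100, col=0b10111, row AND col = 0b10100 = 20; 20 != 23 -> empty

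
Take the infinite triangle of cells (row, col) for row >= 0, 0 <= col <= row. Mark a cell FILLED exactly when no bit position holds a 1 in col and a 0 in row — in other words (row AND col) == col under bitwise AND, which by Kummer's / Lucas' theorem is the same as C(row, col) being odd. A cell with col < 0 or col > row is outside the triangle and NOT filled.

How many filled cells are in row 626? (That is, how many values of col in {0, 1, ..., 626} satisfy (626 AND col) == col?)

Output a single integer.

Answer: 32

Derivation:
626 in binary = 1001110010
popcount(626) = number of 1-bits in 1001110010 = 5
A col c satisfies (626 AND c) == c iff every set bit of c is also set in 626; each of the 5 set bits of 626 can independently be on or off in c.
count = 2^5 = 32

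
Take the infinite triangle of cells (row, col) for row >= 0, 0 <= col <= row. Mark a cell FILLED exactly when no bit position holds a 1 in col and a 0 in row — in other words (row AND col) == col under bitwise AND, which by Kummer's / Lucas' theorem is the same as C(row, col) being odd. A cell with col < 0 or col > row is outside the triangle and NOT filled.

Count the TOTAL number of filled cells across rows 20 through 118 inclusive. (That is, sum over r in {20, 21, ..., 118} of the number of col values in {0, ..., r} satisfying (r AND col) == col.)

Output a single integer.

r20=10100 pc2: +4 =4
r21=10101 pc3: +8 =12
r22=10110 pc3: +8 =20
r23=10111 pc4: +16 =36
r24=11000 pc2: +4 =40
r25=11001 pc3: +8 =48
r26=11010 pc3: +8 =56
r27=11011 pc4: +16 =72
r28=11100 pc3: +8 =80
r29=11101 pc4: +16 =96
r30=11110 pc4: +16 =112
r31=11111 pc5: +32 =144
r32=100000 pc1: +2 =146
r33=100001 pc2: +4 =150
r34=100010 pc2: +4 =154
r35=100011 pc3: +8 =162
r36=100100 pc2: +4 =166
r37=100101 pc3: +8 =174
r38=100110 pc3: +8 =182
r39=100111 pc4: +16 =198
r40=101000 pc2: +4 =202
r41=101001 pc3: +8 =210
r42=101010 pc3: +8 =218
r43=101011 pc4: +16 =234
r44=101100 pc3: +8 =242
r45=101101 pc4: +16 =258
r46=101110 pc4: +16 =274
r47=101111 pc5: +32 =306
r48=110000 pc2: +4 =310
r49=110001 pc3: +8 =318
r50=110010 pc3: +8 =326
r51=110011 pc4: +16 =342
r52=110100 pc3: +8 =350
r53=110101 pc4: +16 =366
r54=110110 pc4: +16 =382
r55=110111 pc5: +32 =414
r56=111000 pc3: +8 =422
r57=111001 pc4: +16 =438
r58=111010 pc4: +16 =454
r59=111011 pc5: +32 =486
r60=111100 pc4: +16 =502
r61=111101 pc5: +32 =534
r62=111110 pc5: +32 =566
r63=111111 pc6: +64 =630
r64=1000000 pc1: +2 =632
r65=1000001 pc2: +4 =636
r66=1000010 pc2: +4 =640
r67=1000011 pc3: +8 =648
r68=1000100 pc2: +4 =652
r69=1000101 pc3: +8 =660
r70=1000110 pc3: +8 =668
r71=1000111 pc4: +16 =684
r72=1001000 pc2: +4 =688
r73=1001001 pc3: +8 =696
r74=1001010 pc3: +8 =704
r75=1001011 pc4: +16 =720
r76=1001100 pc3: +8 =728
r77=1001101 pc4: +16 =744
r78=1001110 pc4: +16 =760
r79=1001111 pc5: +32 =792
r80=1010000 pc2: +4 =796
r81=1010001 pc3: +8 =804
r82=1010010 pc3: +8 =812
r83=1010011 pc4: +16 =828
r84=1010100 pc3: +8 =836
r85=1010101 pc4: +16 =852
r86=1010110 pc4: +16 =868
r87=1010111 pc5: +32 =900
r88=1011000 pc3: +8 =908
r89=1011001 pc4: +16 =924
r90=1011010 pc4: +16 =940
r91=1011011 pc5: +32 =972
r92=1011100 pc4: +16 =988
r93=1011101 pc5: +32 =1020
r94=1011110 pc5: +32 =1052
r95=1011111 pc6: +64 =1116
r96=1100000 pc2: +4 =1120
r97=1100001 pc3: +8 =1128
r98=1100010 pc3: +8 =1136
r99=1100011 pc4: +16 =1152
r100=1100100 pc3: +8 =1160
r101=1100101 pc4: +16 =1176
r102=1100110 pc4: +16 =1192
r103=1100111 pc5: +32 =1224
r104=1101000 pc3: +8 =1232
r105=1101001 pc4: +16 =1248
r106=1101010 pc4: +16 =1264
r107=1101011 pc5: +32 =1296
r108=1101100 pc4: +16 =1312
r109=1101101 pc5: +32 =1344
r110=1101110 pc5: +32 =1376
r111=1101111 pc6: +64 =1440
r112=1110000 pc3: +8 =1448
r113=1110001 pc4: +16 =1464
r114=1110010 pc4: +16 =1480
r115=1110011 pc5: +32 =1512
r116=1110100 pc4: +16 =1528
r117=1110101 pc5: +32 =1560
r118=1110110 pc5: +32 =1592

Answer: 1592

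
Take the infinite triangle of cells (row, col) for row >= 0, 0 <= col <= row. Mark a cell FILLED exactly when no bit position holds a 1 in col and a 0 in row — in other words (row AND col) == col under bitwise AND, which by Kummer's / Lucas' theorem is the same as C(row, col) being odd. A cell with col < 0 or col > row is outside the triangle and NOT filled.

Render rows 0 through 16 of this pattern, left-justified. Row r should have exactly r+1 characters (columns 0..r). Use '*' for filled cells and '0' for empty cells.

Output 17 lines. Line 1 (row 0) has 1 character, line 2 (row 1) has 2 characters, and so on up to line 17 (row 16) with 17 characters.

Answer: *
**
*0*
****
*000*
**00**
*0*0*0*
********
*0000000*
**000000**
*0*00000*0*
****0000****
*000*000*000*
**00**00**00**
*0*0*0*0*0*0*0*
****************
*000000000000000*

Derivation:
r0=0: *
r1=1: **
r2=10: *0*
r3=11: ****
r4=100: *000*
r5=101: **00**
r6=110: *0*0*0*
r7=111: ********
r8=1000: *0000000*
r9=1001: **000000**
r10=1010: *0*00000*0*
r11=1011: ****0000****
r12=1100: *000*000*000*
r13=1101: **00**00**00**
r14=1110: *0*0*0*0*0*0*0*
r15=1111: ****************
r16=10000: *000000000000000*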